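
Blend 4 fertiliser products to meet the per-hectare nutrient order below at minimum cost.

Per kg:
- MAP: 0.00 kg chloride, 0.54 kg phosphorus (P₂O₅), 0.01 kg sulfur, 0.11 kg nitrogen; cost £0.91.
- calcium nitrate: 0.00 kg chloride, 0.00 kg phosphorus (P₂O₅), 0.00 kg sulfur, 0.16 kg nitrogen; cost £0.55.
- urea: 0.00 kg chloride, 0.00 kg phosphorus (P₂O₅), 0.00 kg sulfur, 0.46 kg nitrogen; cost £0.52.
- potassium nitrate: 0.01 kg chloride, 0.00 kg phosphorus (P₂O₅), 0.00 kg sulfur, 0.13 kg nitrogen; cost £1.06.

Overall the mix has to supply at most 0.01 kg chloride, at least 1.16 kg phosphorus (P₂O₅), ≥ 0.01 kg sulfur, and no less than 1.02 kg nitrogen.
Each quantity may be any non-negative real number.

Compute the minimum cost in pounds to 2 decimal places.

£2.84

Let x1 = kg of MAP, x2 = kg of calcium nitrate, x3 = kg of urea, x4 = kg of potassium nitrate.
min 0.91x1 + 0.55x2 + 0.52x3 + 1.06x4 with:
  0.01x4 ≤ 0.01   (chloride)
  0.54x1 ≥ 1.16   (phosphorus (P₂O₅))
  0.01x1 ≥ 0.01   (sulfur)
  0.11x1 + 0.16x2 + 0.46x3 + 0.13x4 ≥ 1.02   (nitrogen)
  x1, x2, x3, x4 ≥ 0.
At the optimum only MAP, urea are positive (calcium nitrate, potassium nitrate = 0). Binding constraints: phosphorus (P₂O₅) and nitrogen.
So MAP = 2.148 kg, urea = 1.704 kg.
Total cost: 0.91·2.148 + 0.52·1.704 = 2.8408.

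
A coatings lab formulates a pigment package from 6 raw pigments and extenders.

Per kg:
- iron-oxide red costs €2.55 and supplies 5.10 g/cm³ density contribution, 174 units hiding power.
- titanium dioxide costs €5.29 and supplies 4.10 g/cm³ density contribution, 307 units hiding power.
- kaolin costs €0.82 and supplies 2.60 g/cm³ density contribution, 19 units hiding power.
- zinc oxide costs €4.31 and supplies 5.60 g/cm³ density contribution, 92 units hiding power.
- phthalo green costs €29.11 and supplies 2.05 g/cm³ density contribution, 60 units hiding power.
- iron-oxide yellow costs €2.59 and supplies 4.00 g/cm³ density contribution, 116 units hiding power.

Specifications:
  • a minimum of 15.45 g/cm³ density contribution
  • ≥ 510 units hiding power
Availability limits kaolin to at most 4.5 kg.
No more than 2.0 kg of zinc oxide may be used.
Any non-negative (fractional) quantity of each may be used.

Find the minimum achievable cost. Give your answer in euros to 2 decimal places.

This is a linear program. Let x1 = kg of iron-oxide red, x2 = kg of titanium dioxide, x3 = kg of kaolin, x4 = kg of zinc oxide, x5 = kg of phthalo green, x6 = kg of iron-oxide yellow.
Minimise 2.55x1 + 5.29x2 + 0.82x3 + 4.31x4 + 29.11x5 + 2.59x6 subject to:
  5.1x1 + 4.1x2 + 2.6x3 + 5.6x4 + 2.05x5 + 4x6 ≥ 15.45   (density contribution)
  174x1 + 307x2 + 19x3 + 92x4 + 60x5 + 116x6 ≥ 510   (hiding power)
  x3 ≤ 4.5
  x4 ≤ 2
  x1, x2, x3, x4, x5, x6 ≥ 0.
The minimum-cost mix takes nothing from titanium dioxide, zinc oxide, phthalo green, iron-oxide yellow — only iron-oxide red, kaolin. Binding constraints: density contribution and hiding power.
Optimal quantities: iron-oxide red = 2.904 kg, kaolin = 0.2456 kg.
Total cost: 2.55·2.904 + 0.82·0.2456 = 7.6066.

€7.61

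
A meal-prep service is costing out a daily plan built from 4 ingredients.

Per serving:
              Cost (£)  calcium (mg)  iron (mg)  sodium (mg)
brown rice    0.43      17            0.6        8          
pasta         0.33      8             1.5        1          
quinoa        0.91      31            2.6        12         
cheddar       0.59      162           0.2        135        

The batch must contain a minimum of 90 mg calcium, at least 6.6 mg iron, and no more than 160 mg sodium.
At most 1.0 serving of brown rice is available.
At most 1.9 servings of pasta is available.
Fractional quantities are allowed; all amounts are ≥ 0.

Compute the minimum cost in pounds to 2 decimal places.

Set it up as a linear program. Let x1 = servings of brown rice, x2 = servings of pasta, x3 = servings of quinoa, x4 = servings of cheddar.
Minimize 0.43x1 + 0.33x2 + 0.91x3 + 0.59x4 with:
  17x1 + 8x2 + 31x3 + 162x4 ≥ 90   (calcium)
  0.6x1 + 1.5x2 + 2.6x3 + 0.2x4 ≥ 6.6   (iron)
  8x1 + 1x2 + 12x3 + 135x4 ≤ 160   (sodium)
  x1 ≤ 1
  x2 ≤ 1.9
  x1, x2, x3, x4 ≥ 0.
The optimal basis is {pasta, quinoa, cheddar}; brown rice drops out. There the calcium, iron, the pasta cap constraints are tight.
Optimal quantities: pasta = 1.9 servings, quinoa = 1.428 servings, cheddar = 0.1885 servings.
Total cost: 0.33·1.9 + 0.91·1.428 + 0.59·0.1885 = 2.0377.

£2.04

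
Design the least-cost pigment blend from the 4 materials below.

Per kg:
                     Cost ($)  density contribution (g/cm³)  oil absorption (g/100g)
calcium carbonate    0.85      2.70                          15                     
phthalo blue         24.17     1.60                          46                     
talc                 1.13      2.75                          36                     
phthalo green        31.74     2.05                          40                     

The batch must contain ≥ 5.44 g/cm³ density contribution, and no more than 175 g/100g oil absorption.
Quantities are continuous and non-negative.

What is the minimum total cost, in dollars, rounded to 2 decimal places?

Treat it as an LP. Let x1 = kg of calcium carbonate, x2 = kg of phthalo blue, x3 = kg of talc, x4 = kg of phthalo green.
Minimize 0.85x1 + 24.17x2 + 1.13x3 + 31.74x4 with:
  2.7x1 + 1.6x2 + 2.75x3 + 2.05x4 ≥ 5.44   (density contribution)
  15x1 + 46x2 + 36x3 + 40x4 ≤ 175   (oil absorption)
  x1, x2, x3, x4 ≥ 0.
The cheapest feasible vertex uses only calcium carbonate; phthalo blue, talc, phthalo green are not used. There the density contribution constraint is tight.
Solving gives x1 = 2.015.
Cost = 0.85·2.015 = 1.7128.

$1.71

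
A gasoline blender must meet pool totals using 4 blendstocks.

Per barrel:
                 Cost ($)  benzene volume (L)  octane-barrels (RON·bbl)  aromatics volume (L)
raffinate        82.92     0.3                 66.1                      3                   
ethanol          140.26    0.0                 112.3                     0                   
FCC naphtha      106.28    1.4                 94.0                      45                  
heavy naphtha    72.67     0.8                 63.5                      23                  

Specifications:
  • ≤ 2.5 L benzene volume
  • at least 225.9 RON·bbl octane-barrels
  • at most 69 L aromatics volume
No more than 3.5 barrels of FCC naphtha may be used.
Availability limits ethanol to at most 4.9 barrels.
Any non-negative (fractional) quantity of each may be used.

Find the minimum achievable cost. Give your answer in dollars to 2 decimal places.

$262.22

Treat it as an LP. Let x1 = barrels of raffinate, x2 = barrels of ethanol, x3 = barrels of FCC naphtha, x4 = barrels of heavy naphtha.
min 82.92x1 + 140.26x2 + 106.28x3 + 72.67x4 with:
  0.3x1 + 1.4x3 + 0.8x4 ≤ 2.5   (benzene volume)
  66.1x1 + 112.3x2 + 94x3 + 63.5x4 ≥ 225.9   (octane-barrels)
  3x1 + 45x3 + 23x4 ≤ 69   (aromatics volume)
  x3 ≤ 3.5
  x2 ≤ 4.9
  x1, x2, x3, x4 ≥ 0.
The minimum-cost mix takes nothing from raffinate, FCC naphtha — only ethanol, heavy naphtha. The octane-barrels and aromatics volume requirements are met with equality.
Optimal quantities: ethanol = 0.3152 barrels, heavy naphtha = 3 barrels.
Objective = 140.26·0.3152 + 72.67·3 = 262.2200.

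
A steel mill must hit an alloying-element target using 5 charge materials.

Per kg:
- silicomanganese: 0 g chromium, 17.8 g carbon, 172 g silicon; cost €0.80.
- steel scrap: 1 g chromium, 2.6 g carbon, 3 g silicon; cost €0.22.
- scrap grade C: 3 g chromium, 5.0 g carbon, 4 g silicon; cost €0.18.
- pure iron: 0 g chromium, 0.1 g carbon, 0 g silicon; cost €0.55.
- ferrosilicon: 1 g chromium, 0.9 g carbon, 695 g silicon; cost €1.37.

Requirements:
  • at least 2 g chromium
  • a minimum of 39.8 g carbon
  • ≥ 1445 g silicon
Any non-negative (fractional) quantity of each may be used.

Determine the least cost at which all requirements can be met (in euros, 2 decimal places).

Let x1 = kg of silicomanganese, x2 = kg of steel scrap, x3 = kg of scrap grade C, x4 = kg of pure iron, x5 = kg of ferrosilicon.
Minimise 0.8x1 + 0.22x2 + 0.18x3 + 0.55x4 + 1.37x5 with:
  1x2 + 3x3 + 1x5 ≥ 2   (chromium)
  17.8x1 + 2.6x2 + 5x3 + 0.1x4 + 0.9x5 ≥ 39.8   (carbon)
  172x1 + 3x2 + 4x3 + 695x5 ≥ 1445   (silicon)
  x1, x2, x3, x4, x5 ≥ 0.
The cheapest feasible vertex uses only silicomanganese, scrap grade C, ferrosilicon; steel scrap, pure iron are not used. There the chromium, carbon, silicon constraints are tight.
So silicomanganese = 2.116 kg, scrap grade C = 0.1484 kg, ferrosilicon = 1.555 kg.
Total cost: 0.8·2.116 + 0.18·0.1484 + 1.37·1.555 = 3.8499.

€3.85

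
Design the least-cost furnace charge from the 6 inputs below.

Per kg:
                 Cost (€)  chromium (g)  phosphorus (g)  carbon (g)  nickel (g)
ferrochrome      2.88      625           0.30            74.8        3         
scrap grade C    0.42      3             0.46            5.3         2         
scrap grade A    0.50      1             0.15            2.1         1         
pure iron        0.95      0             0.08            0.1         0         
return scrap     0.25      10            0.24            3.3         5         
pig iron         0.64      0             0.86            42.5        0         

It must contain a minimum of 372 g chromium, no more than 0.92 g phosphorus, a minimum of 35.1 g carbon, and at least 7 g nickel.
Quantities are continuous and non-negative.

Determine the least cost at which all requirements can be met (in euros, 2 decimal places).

€1.93

Let x1 = kg of ferrochrome, x2 = kg of scrap grade C, x3 = kg of scrap grade A, x4 = kg of pure iron, x5 = kg of return scrap, x6 = kg of pig iron.
Minimize 2.88x1 + 0.42x2 + 0.5x3 + 0.95x4 + 0.25x5 + 0.64x6 subject to:
  625x1 + 3x2 + 1x3 + 10x5 ≥ 372   (chromium)
  0.3x1 + 0.46x2 + 0.15x3 + 0.08x4 + 0.24x5 + 0.86x6 ≤ 0.92   (phosphorus)
  74.8x1 + 5.3x2 + 2.1x3 + 0.1x4 + 3.3x5 + 42.5x6 ≥ 35.1   (carbon)
  3x1 + 2x2 + 1x3 + 5x5 ≥ 7   (nickel)
  x1, x2, x3, x4, x5, x6 ≥ 0.
The cheapest feasible vertex uses only ferrochrome, return scrap; scrap grade C, scrap grade A, pure iron, pig iron are not used. There the chromium and nickel constraints are tight.
So ferrochrome = 0.5784 kg, return scrap = 1.053 kg.
Cost = 2.88·0.5784 + 0.25·1.053 = 1.9290.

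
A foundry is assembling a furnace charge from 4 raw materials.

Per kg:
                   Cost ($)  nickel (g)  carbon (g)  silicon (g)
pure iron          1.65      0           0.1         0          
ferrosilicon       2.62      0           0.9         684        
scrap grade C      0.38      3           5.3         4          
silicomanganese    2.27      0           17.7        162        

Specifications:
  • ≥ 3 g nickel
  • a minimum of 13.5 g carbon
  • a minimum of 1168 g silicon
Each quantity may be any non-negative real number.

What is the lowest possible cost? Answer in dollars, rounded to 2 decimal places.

$5.30

This is a linear program. Let x1 = kg of pure iron, x2 = kg of ferrosilicon, x3 = kg of scrap grade C, x4 = kg of silicomanganese.
Minimise 1.65x1 + 2.62x2 + 0.38x3 + 2.27x4 s.t.:
  3x3 ≥ 3   (nickel)
  0.1x1 + 0.9x2 + 5.3x3 + 17.7x4 ≥ 13.5   (carbon)
  684x2 + 4x3 + 162x4 ≥ 1168   (silicon)
  x1, x2, x3, x4 ≥ 0.
The minimum-cost mix takes nothing from pure iron, silicomanganese — only ferrosilicon, scrap grade C. Binding constraints: carbon and silicon.
So ferrosilicon = 1.694 kg, scrap grade C = 2.259 kg.
Hence cost = 2.62·1.694 + 0.38·2.259 = $5.2967.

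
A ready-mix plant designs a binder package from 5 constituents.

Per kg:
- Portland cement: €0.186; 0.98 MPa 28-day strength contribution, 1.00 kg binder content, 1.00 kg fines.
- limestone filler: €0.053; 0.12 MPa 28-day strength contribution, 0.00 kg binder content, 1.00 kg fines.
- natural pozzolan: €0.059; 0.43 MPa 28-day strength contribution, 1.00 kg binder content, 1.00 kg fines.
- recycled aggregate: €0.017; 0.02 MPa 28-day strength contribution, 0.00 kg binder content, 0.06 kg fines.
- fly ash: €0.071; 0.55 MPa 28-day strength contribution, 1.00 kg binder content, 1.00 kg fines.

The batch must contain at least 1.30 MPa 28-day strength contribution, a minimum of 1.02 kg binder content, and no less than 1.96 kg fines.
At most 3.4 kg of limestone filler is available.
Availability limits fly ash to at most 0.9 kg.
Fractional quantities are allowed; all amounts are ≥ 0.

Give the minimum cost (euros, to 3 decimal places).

€0.174

Treat it as an LP. Let x1 = kg of Portland cement, x2 = kg of limestone filler, x3 = kg of natural pozzolan, x4 = kg of recycled aggregate, x5 = kg of fly ash.
min 0.186x1 + 0.053x2 + 0.059x3 + 0.017x4 + 0.071x5 subject to:
  0.98x1 + 0.12x2 + 0.43x3 + 0.02x4 + 0.55x5 ≥ 1.3   (28-day strength contribution)
  1x1 + 1x3 + 1x5 ≥ 1.02   (binder content)
  1x1 + 1x2 + 1x3 + 0.06x4 + 1x5 ≥ 1.96   (fines)
  x2 ≤ 3.4
  x5 ≤ 0.9
  x1, x2, x3, x4, x5 ≥ 0.
The minimum-cost mix takes nothing from Portland cement, limestone filler, recycled aggregate — only natural pozzolan, fly ash. The 28-day strength contribution and the fly ash cap requirements are met with equality.
Optimal quantities: natural pozzolan = 1.872 kg, fly ash = 0.9 kg.
Cost = 0.059·1.872 + 0.071·0.9 = 0.17435.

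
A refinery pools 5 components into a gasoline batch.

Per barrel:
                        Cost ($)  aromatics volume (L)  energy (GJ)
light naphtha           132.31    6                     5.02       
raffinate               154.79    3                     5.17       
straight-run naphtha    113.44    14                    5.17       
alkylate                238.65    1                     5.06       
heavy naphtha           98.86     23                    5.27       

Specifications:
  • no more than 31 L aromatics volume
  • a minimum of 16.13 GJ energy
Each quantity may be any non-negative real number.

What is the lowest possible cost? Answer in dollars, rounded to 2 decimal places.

Let x1 = barrels of light naphtha, x2 = barrels of raffinate, x3 = barrels of straight-run naphtha, x4 = barrels of alkylate, x5 = barrels of heavy naphtha.
Minimize 132.31x1 + 154.79x2 + 113.44x3 + 238.65x4 + 98.86x5 with:
  6x1 + 3x2 + 14x3 + 1x4 + 23x5 ≤ 31   (aromatics volume)
  5.02x1 + 5.17x2 + 5.17x3 + 5.06x4 + 5.27x5 ≥ 16.13   (energy)
  x1, x2, x3, x4, x5 ≥ 0.
At the optimum only light naphtha, straight-run naphtha are positive (raffinate, alkylate, heavy naphtha = 0). The aromatics volume and energy requirements are met with equality.
That vertex is x1 = 1.66964, x3 = 1.49873.
Cost = 132.31·1.66964 + 113.44·1.49873 = 390.9260.

$390.93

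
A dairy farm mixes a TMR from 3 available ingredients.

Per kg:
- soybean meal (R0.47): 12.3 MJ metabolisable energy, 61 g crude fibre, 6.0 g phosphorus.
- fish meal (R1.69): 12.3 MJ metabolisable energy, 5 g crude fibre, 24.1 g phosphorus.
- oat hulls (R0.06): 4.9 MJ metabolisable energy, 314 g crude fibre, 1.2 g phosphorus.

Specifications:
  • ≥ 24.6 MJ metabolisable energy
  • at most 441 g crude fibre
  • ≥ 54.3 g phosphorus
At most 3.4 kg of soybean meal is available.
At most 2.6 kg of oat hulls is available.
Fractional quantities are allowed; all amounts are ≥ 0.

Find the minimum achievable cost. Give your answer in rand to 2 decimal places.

R3.77

Let x1 = kg of soybean meal, x2 = kg of fish meal, x3 = kg of oat hulls.
min 0.47x1 + 1.69x2 + 0.06x3 s.t.:
  12.3x1 + 12.3x2 + 4.9x3 ≥ 24.6   (metabolisable energy)
  61x1 + 5x2 + 314x3 ≤ 441   (crude fibre)
  6x1 + 24.1x2 + 1.2x3 ≥ 54.3   (phosphorus)
  x1 ≤ 3.4
  x3 ≤ 2.6
  x1, x2, x3 ≥ 0.
The optimal basis is {fish meal, oat hulls}; soybean meal drops out. There the crude fibre and phosphorus constraints are tight.
So fish meal = 2.185 kg, oat hulls = 1.37 kg.
Cost = 1.69·2.185 + 0.06·1.37 = 3.7749.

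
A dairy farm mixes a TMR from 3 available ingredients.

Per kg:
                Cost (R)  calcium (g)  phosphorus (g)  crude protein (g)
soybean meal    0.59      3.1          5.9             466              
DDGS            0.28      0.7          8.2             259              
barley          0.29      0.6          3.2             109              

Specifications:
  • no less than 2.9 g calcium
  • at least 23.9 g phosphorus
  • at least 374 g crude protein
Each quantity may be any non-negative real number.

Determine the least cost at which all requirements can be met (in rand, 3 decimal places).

R0.945

Set it up as a linear program. Let x1 = kg of soybean meal, x2 = kg of DDGS, x3 = kg of barley.
Minimize 0.59x1 + 0.28x2 + 0.29x3 with:
  3.1x1 + 0.7x2 + 0.6x3 ≥ 2.9   (calcium)
  5.9x1 + 8.2x2 + 3.2x3 ≥ 23.9   (phosphorus)
  466x1 + 259x2 + 109x3 ≥ 374   (crude protein)
  x1, x2, x3 ≥ 0.
At the optimum only soybean meal, DDGS are positive (barley = 0). Binding constraints: calcium and phosphorus.
So soybean meal = 0.3311 kg, DDGS = 2.676 kg.
Hence cost = 0.59·0.3311 + 0.28·2.676 = R0.94463.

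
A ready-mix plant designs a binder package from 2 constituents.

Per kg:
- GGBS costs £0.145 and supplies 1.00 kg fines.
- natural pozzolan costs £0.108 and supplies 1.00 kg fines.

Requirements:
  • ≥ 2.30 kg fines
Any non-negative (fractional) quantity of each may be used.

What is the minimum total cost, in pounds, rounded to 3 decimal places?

£0.248

Set it up as a linear program. Let x1 = kg of GGBS, x2 = kg of natural pozzolan.
Minimise 0.145x1 + 0.108x2 subject to:
  1x1 + 1x2 ≥ 2.3   (fines)
  x1, x2 ≥ 0.
The optimal basis is {natural pozzolan}; GGBS drops out. The fines requirement is met with equality.
Solving gives x2 = 2.3.
Total cost: 0.108·2.3 = 0.24840.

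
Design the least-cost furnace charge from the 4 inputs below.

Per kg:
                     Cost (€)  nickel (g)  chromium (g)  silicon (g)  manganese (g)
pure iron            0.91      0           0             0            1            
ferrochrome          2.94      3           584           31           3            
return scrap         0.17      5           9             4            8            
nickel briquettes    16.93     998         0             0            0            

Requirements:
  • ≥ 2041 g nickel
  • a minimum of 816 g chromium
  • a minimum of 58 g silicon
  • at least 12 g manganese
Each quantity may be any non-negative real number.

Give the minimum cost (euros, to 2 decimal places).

€38.83

Let x1 = kg of pure iron, x2 = kg of ferrochrome, x3 = kg of return scrap, x4 = kg of nickel briquettes.
min 0.91x1 + 2.94x2 + 0.17x3 + 16.93x4 subject to:
  3x2 + 5x3 + 998x4 ≥ 2041   (nickel)
  584x2 + 9x3 ≥ 816   (chromium)
  31x2 + 4x3 ≥ 58   (silicon)
  1x1 + 3x2 + 8x3 ≥ 12   (manganese)
  x1, x2, x3, x4 ≥ 0.
The optimal basis is {ferrochrome, return scrap, nickel briquettes}; pure iron drops out. Binding constraints: nickel, chromium, silicon.
Optimal quantities: ferrochrome = 1.333 kg, return scrap = 4.169 kg, nickel briquettes = 2.02 kg.
Total cost: 2.94·1.333 + 0.17·4.169 + 16.93·2.02 = 38.8264.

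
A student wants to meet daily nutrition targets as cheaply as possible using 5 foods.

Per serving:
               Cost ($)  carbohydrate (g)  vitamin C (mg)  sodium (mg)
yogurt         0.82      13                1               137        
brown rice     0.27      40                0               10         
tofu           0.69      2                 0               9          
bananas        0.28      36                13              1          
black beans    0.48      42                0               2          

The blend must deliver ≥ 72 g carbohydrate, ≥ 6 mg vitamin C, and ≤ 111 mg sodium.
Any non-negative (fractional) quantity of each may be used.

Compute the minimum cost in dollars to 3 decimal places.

Treat it as an LP. Let x1 = servings of yogurt, x2 = servings of brown rice, x3 = servings of tofu, x4 = servings of bananas, x5 = servings of black beans.
Minimize 0.82x1 + 0.27x2 + 0.69x3 + 0.28x4 + 0.48x5 with:
  13x1 + 40x2 + 2x3 + 36x4 + 42x5 ≥ 72   (carbohydrate)
  1x1 + 13x4 ≥ 6   (vitamin C)
  137x1 + 10x2 + 9x3 + 1x4 + 2x5 ≤ 111   (sodium)
  x1, x2, x3, x4, x5 ≥ 0.
At the optimum only brown rice, bananas are positive (yogurt, tofu, black beans = 0). The carbohydrate and vitamin C requirements are met with equality.
Optimal quantities: brown rice = 1.385 servings, bananas = 0.4615 servings.
Total cost: 0.27·1.385 + 0.28·0.4615 = 0.50317.

$0.503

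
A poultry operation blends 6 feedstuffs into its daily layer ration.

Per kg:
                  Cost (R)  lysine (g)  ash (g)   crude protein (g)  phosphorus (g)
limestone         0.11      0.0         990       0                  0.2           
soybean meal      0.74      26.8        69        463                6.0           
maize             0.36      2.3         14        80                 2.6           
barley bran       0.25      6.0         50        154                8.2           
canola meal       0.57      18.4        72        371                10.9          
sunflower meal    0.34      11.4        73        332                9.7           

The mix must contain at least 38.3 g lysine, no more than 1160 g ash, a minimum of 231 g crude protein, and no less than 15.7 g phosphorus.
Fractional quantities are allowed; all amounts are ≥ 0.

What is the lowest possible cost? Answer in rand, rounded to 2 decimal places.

R1.08

Set it up as a linear program. Let x1 = kg of limestone, x2 = kg of soybean meal, x3 = kg of maize, x4 = kg of barley bran, x5 = kg of canola meal, x6 = kg of sunflower meal.
Minimise 0.11x1 + 0.74x2 + 0.36x3 + 0.25x4 + 0.57x5 + 0.34x6 s.t.:
  26.8x2 + 2.3x3 + 6x4 + 18.4x5 + 11.4x6 ≥ 38.3   (lysine)
  990x1 + 69x2 + 14x3 + 50x4 + 72x5 + 73x6 ≤ 1160   (ash)
  463x2 + 80x3 + 154x4 + 371x5 + 332x6 ≥ 231   (crude protein)
  0.2x1 + 6x2 + 2.6x3 + 8.2x4 + 10.9x5 + 9.7x6 ≥ 15.7   (phosphorus)
  x1, x2, x3, x4, x5, x6 ≥ 0.
The cheapest feasible vertex uses only soybean meal, sunflower meal; limestone, maize, barley bran, canola meal are not used. The lysine and phosphorus requirements are met with equality.
So soybean meal = 1.005 kg, sunflower meal = 0.9969 kg.
Total cost: 0.74·1.005 + 0.34·0.9969 = 1.0826.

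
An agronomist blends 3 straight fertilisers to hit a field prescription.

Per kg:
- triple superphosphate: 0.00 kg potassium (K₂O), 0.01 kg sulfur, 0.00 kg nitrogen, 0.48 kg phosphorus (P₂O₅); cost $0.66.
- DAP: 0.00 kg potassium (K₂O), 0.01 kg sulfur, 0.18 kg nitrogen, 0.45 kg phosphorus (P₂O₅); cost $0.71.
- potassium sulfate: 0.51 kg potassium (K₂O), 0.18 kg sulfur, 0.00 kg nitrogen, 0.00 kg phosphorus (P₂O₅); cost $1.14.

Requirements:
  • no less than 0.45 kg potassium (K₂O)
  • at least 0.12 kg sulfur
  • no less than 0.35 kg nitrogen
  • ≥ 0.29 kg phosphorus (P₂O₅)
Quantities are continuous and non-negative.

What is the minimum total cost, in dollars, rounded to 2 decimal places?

$2.39

Let x1 = kg of triple superphosphate, x2 = kg of DAP, x3 = kg of potassium sulfate.
Minimise 0.66x1 + 0.71x2 + 1.14x3 s.t.:
  0.51x3 ≥ 0.45   (potassium (K₂O))
  0.01x1 + 0.01x2 + 0.18x3 ≥ 0.12   (sulfur)
  0.18x2 ≥ 0.35   (nitrogen)
  0.48x1 + 0.45x2 ≥ 0.29   (phosphorus (P₂O₅))
  x1, x2, x3 ≥ 0.
At the optimum only DAP, potassium sulfate are positive (triple superphosphate = 0). There the potassium (K₂O) and nitrogen constraints are tight.
Solving gives x2 = 1.944, x3 = 0.8824.
Total cost: 0.71·1.944 + 1.14·0.8824 = 2.3862.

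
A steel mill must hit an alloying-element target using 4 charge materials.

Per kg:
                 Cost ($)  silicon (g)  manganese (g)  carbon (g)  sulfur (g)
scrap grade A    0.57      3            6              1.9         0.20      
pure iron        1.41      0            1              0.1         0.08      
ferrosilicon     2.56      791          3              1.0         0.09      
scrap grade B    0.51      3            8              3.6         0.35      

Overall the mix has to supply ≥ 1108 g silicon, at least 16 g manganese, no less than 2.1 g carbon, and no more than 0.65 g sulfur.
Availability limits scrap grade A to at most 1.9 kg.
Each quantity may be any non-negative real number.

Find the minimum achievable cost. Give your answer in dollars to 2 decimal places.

$4.32

Let x1 = kg of scrap grade A, x2 = kg of pure iron, x3 = kg of ferrosilicon, x4 = kg of scrap grade B.
Minimise 0.57x1 + 1.41x2 + 2.56x3 + 0.51x4 s.t.:
  3x1 + 791x3 + 3x4 ≥ 1108   (silicon)
  6x1 + 1x2 + 3x3 + 8x4 ≥ 16   (manganese)
  1.9x1 + 0.1x2 + 1x3 + 3.6x4 ≥ 2.1   (carbon)
  0.2x1 + 0.08x2 + 0.09x3 + 0.35x4 ≤ 0.65   (sulfur)
  x1 ≤ 1.9
  x1, x2, x3, x4 ≥ 0.
The minimum-cost mix takes nothing from scrap grade A, pure iron — only ferrosilicon, scrap grade B. There the silicon and manganese constraints are tight.
So ferrosilicon = 1.395 kg, scrap grade B = 1.477 kg.
Objective = 2.56·1.395 + 0.51·1.477 = 4.3245.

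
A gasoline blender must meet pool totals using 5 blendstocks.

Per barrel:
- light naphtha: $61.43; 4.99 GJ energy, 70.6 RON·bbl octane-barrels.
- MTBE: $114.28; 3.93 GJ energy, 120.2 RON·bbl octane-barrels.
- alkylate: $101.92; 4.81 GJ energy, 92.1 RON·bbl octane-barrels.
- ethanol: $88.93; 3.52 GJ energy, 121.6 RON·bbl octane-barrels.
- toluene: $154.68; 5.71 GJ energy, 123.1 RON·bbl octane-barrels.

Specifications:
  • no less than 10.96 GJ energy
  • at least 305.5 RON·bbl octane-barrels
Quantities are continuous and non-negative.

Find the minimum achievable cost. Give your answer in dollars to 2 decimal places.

This is a linear program. Let x1 = barrels of light naphtha, x2 = barrels of MTBE, x3 = barrels of alkylate, x4 = barrels of ethanol, x5 = barrels of toluene.
min 61.43x1 + 114.28x2 + 101.92x3 + 88.93x4 + 154.68x5 subject to:
  4.99x1 + 3.93x2 + 4.81x3 + 3.52x4 + 5.71x5 ≥ 10.96   (energy)
  70.6x1 + 120.2x2 + 92.1x3 + 121.6x4 + 123.1x5 ≥ 305.5   (octane-barrels)
  x1, x2, x3, x4, x5 ≥ 0.
The minimum-cost mix takes nothing from MTBE, alkylate, toluene — only light naphtha, ethanol. There the energy and octane-barrels constraints are tight.
That vertex is x1 = 0.71838, x4 = 2.0952.
Hence cost = 61.43·0.71838 + 88.93·2.0952 = $230.4562.

$230.46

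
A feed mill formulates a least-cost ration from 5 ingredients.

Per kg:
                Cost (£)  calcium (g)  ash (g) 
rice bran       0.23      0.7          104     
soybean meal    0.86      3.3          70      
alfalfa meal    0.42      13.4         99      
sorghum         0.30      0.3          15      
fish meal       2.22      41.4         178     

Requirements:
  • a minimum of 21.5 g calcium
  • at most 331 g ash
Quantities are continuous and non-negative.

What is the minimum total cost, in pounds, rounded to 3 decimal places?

This is a linear program. Let x1 = kg of rice bran, x2 = kg of soybean meal, x3 = kg of alfalfa meal, x4 = kg of sorghum, x5 = kg of fish meal.
min 0.23x1 + 0.86x2 + 0.42x3 + 0.3x4 + 2.22x5 with:
  0.7x1 + 3.3x2 + 13.4x3 + 0.3x4 + 41.4x5 ≥ 21.5   (calcium)
  104x1 + 70x2 + 99x3 + 15x4 + 178x5 ≤ 331   (ash)
  x1, x2, x3, x4, x5 ≥ 0.
The minimum-cost mix takes nothing from rice bran, soybean meal, sorghum, fish meal — only alfalfa meal. The calcium requirement is met with equality.
Solving gives x3 = 1.604.
Total cost: 0.42·1.604 = 0.67368.

£0.674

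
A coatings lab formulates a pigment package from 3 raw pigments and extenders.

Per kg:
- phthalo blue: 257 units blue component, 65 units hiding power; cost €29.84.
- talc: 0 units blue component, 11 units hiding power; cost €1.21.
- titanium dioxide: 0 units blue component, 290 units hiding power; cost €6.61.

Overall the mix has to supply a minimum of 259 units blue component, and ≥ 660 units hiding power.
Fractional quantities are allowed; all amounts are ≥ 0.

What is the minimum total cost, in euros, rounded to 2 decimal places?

This is a linear program. Let x1 = kg of phthalo blue, x2 = kg of talc, x3 = kg of titanium dioxide.
Minimise 29.84x1 + 1.21x2 + 6.61x3 with:
  257x1 ≥ 259   (blue component)
  65x1 + 11x2 + 290x3 ≥ 660   (hiding power)
  x1, x2, x3 ≥ 0.
The cheapest feasible vertex uses only phthalo blue, titanium dioxide; talc is not used. There the blue component and hiding power constraints are tight.
That vertex is x1 = 1.0078, x3 = 2.05.
Hence cost = 29.84·1.0078 + 6.61·2.05 = €43.6233.

€43.62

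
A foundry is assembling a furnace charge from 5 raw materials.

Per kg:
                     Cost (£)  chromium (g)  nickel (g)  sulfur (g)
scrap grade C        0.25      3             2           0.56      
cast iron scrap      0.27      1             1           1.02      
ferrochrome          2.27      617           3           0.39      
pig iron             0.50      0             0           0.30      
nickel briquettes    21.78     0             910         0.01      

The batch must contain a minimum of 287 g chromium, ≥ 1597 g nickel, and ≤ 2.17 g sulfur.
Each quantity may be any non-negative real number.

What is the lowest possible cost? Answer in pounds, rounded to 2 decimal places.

£39.25

This is a linear program. Let x1 = kg of scrap grade C, x2 = kg of cast iron scrap, x3 = kg of ferrochrome, x4 = kg of pig iron, x5 = kg of nickel briquettes.
Minimise 0.25x1 + 0.27x2 + 2.27x3 + 0.5x4 + 21.78x5 subject to:
  3x1 + 1x2 + 617x3 ≥ 287   (chromium)
  2x1 + 1x2 + 3x3 + 910x5 ≥ 1597   (nickel)
  0.56x1 + 1.02x2 + 0.39x3 + 0.3x4 + 0.01x5 ≤ 2.17   (sulfur)
  x1, x2, x3, x4, x5 ≥ 0.
At the optimum only ferrochrome, nickel briquettes are positive (scrap grade C, cast iron scrap, pig iron = 0). The chromium and nickel requirements are met with equality.
So ferrochrome = 0.465154 kg, nickel briquettes = 1.75341 kg.
Total cost: 2.27·0.465154 + 21.78·1.75341 = 39.2452.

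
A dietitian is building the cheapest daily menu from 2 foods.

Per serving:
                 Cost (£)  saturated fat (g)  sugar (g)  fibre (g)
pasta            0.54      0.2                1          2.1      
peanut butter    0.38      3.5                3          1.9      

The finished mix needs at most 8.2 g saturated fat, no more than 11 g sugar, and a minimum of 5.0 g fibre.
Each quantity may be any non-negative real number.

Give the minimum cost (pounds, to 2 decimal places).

Set it up as a linear program. Let x1 = servings of pasta, x2 = servings of peanut butter.
Minimize 0.54x1 + 0.38x2 with:
  0.2x1 + 3.5x2 ≤ 8.2   (saturated fat)
  1x1 + 3x2 ≤ 11   (sugar)
  2.1x1 + 1.9x2 ≥ 5   (fibre)
  x1, x2 ≥ 0.
Both inputs are positive at the optimum. There the saturated fat and fibre constraints are tight.
That vertex is x1 = 0.2755, x2 = 2.327.
Cost = 0.54·0.2755 + 0.38·2.327 = 1.0330.

£1.03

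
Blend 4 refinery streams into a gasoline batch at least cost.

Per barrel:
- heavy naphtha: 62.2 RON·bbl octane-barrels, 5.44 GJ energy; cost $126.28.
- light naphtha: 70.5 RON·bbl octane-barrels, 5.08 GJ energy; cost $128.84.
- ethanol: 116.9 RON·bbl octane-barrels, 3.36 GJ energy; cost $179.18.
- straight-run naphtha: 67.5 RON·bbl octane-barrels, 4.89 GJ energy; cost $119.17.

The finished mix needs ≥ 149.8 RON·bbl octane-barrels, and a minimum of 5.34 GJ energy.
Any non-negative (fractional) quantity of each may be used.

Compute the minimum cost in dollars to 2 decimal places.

Treat it as an LP. Let x1 = barrels of heavy naphtha, x2 = barrels of light naphtha, x3 = barrels of ethanol, x4 = barrels of straight-run naphtha.
min 126.28x1 + 128.84x2 + 179.18x3 + 119.17x4 subject to:
  62.2x1 + 70.5x2 + 116.9x3 + 67.5x4 ≥ 149.8   (octane-barrels)
  5.44x1 + 5.08x2 + 3.36x3 + 4.89x4 ≥ 5.34   (energy)
  x1, x2, x3, x4 ≥ 0.
The cheapest feasible vertex uses only ethanol, straight-run naphtha; heavy naphtha, light naphtha are not used. Binding constraints: octane-barrels and energy.
That vertex is x3 = 1.079, x4 = 0.3506.
Total cost: 179.18·1.079 + 119.17·0.3506 = 235.1162.

$235.12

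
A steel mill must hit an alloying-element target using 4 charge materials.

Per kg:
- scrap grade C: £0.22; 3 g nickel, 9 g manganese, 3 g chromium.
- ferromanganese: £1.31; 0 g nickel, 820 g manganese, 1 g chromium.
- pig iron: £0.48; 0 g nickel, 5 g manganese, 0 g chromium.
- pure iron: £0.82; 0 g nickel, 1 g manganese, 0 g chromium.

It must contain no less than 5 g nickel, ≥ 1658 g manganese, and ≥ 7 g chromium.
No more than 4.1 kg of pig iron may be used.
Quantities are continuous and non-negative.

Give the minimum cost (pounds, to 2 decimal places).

Let x1 = kg of scrap grade C, x2 = kg of ferromanganese, x3 = kg of pig iron, x4 = kg of pure iron.
Minimise 0.22x1 + 1.31x2 + 0.48x3 + 0.82x4 with:
  3x1 ≥ 5   (nickel)
  9x1 + 820x2 + 5x3 + 1x4 ≥ 1658   (manganese)
  3x1 + 1x2 ≥ 7   (chromium)
  x3 ≤ 4.1
  x1, x2, x3, x4 ≥ 0.
The optimal basis is {scrap grade C, ferromanganese}; pig iron, pure iron drop out. The nickel and manganese requirements are met with equality.
Optimal quantities: scrap grade C = 1.667 kg, ferromanganese = 2.004 kg.
Objective = 0.22·1.667 + 1.31·2.004 = 2.9920.

£2.99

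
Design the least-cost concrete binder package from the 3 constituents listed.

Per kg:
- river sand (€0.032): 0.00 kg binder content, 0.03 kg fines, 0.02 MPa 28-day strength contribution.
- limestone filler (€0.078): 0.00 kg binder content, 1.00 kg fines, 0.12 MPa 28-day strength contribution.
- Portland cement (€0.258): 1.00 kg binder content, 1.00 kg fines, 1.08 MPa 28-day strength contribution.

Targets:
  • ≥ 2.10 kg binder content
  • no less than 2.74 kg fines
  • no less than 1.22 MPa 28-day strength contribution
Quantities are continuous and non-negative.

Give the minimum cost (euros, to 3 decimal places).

€0.592

Let x1 = kg of river sand, x2 = kg of limestone filler, x3 = kg of Portland cement.
Minimize 0.032x1 + 0.078x2 + 0.258x3 s.t.:
  1x3 ≥ 2.1   (binder content)
  0.03x1 + 1x2 + 1x3 ≥ 2.74   (fines)
  0.02x1 + 0.12x2 + 1.08x3 ≥ 1.22   (28-day strength contribution)
  x1, x2, x3 ≥ 0.
At the optimum only limestone filler, Portland cement are positive (river sand = 0). There the binder content and fines constraints are tight.
Optimal quantities: limestone filler = 0.64 kg, Portland cement = 2.1 kg.
Total cost: 0.078·0.64 + 0.258·2.1 = 0.59172.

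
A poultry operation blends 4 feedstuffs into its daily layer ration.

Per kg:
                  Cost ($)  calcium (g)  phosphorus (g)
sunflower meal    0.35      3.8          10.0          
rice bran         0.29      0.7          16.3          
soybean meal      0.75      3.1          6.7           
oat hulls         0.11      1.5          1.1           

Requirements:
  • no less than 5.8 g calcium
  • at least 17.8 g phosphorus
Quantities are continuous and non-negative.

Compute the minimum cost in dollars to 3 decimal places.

$0.574

Treat it as an LP. Let x1 = kg of sunflower meal, x2 = kg of rice bran, x3 = kg of soybean meal, x4 = kg of oat hulls.
min 0.35x1 + 0.29x2 + 0.75x3 + 0.11x4 with:
  3.8x1 + 0.7x2 + 3.1x3 + 1.5x4 ≥ 5.8   (calcium)
  10x1 + 16.3x2 + 6.7x3 + 1.1x4 ≥ 17.8   (phosphorus)
  x1, x2, x3, x4 ≥ 0.
The minimum-cost mix takes nothing from soybean meal, oat hulls — only sunflower meal, rice bran. The calcium and phosphorus requirements are met with equality.
So sunflower meal = 1.494 kg, rice bran = 0.1755 kg.
Total cost: 0.35·1.494 + 0.29·0.1755 = 0.57380.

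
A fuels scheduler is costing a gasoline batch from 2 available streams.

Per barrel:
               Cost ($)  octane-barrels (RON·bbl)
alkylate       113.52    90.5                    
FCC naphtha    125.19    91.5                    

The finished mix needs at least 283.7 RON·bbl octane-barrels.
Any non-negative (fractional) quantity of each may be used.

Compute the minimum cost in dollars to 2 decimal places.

This is a linear program. Let x1 = barrels of alkylate, x2 = barrels of FCC naphtha.
min 113.52x1 + 125.19x2 s.t.:
  90.5x1 + 91.5x2 ≥ 283.7   (octane-barrels)
  x1, x2 ≥ 0.
The minimum-cost mix takes nothing from FCC naphtha — only alkylate. Binding constraint: octane-barrels.
So alkylate = 3.1348 barrels.
Total cost: 113.52·3.1348 = 355.8625.

$355.86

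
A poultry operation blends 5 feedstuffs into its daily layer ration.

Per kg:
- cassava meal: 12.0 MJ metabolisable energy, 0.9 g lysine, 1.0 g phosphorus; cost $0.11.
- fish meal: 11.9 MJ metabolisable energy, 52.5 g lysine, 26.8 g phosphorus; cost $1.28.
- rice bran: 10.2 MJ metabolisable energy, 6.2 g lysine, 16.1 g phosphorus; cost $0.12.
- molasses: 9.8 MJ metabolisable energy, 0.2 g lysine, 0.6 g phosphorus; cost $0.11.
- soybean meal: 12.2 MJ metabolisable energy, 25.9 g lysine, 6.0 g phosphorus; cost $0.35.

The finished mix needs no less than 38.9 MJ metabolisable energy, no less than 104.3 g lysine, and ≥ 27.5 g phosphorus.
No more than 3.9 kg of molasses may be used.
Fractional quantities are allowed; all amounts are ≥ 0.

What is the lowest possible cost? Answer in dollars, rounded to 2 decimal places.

This is a linear program. Let x1 = kg of cassava meal, x2 = kg of fish meal, x3 = kg of rice bran, x4 = kg of molasses, x5 = kg of soybean meal.
min 0.11x1 + 1.28x2 + 0.12x3 + 0.11x4 + 0.35x5 subject to:
  12x1 + 11.9x2 + 10.2x3 + 9.8x4 + 12.2x5 ≥ 38.9   (metabolisable energy)
  0.9x1 + 52.5x2 + 6.2x3 + 0.2x4 + 25.9x5 ≥ 104.3   (lysine)
  1x1 + 26.8x2 + 16.1x3 + 0.6x4 + 6x5 ≥ 27.5   (phosphorus)
  x4 ≤ 3.9
  x1, x2, x3, x4, x5 ≥ 0.
The optimal basis is {rice bran, soybean meal}; cassava meal, fish meal, molasses drop out. The lysine and phosphorus requirements are met with equality.
So rice bran = 0.2276 kg, soybean meal = 3.973 kg.
Cost = 0.12·0.2276 + 0.35·3.973 = 1.4179.

$1.42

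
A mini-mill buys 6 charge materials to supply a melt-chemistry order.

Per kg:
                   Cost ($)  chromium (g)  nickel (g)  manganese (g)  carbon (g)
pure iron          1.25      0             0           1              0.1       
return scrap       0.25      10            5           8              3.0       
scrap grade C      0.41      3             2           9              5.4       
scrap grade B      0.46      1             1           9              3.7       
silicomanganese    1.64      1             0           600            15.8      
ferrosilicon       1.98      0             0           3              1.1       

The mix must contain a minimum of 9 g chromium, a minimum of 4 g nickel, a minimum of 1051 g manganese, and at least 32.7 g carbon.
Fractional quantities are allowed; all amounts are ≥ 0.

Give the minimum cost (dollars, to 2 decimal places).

$3.26

Let x1 = kg of pure iron, x2 = kg of return scrap, x3 = kg of scrap grade C, x4 = kg of scrap grade B, x5 = kg of silicomanganese, x6 = kg of ferrosilicon.
Minimise 1.25x1 + 0.25x2 + 0.41x3 + 0.46x4 + 1.64x5 + 1.98x6 subject to:
  10x2 + 3x3 + 1x4 + 1x5 ≥ 9   (chromium)
  5x2 + 2x3 + 1x4 ≥ 4   (nickel)
  1x1 + 8x2 + 9x3 + 9x4 + 600x5 + 3x6 ≥ 1051   (manganese)
  0.1x1 + 3x2 + 5.4x3 + 3.7x4 + 15.8x5 + 1.1x6 ≥ 32.7   (carbon)
  x1, x2, x3, x4, x5, x6 ≥ 0.
The minimum-cost mix takes nothing from pure iron, scrap grade B, ferrosilicon — only return scrap, scrap grade C, silicomanganese. The nickel, manganese, carbon requirements are met with equality.
So return scrap = 0.524 kg, scrap grade C = 0.6899 kg, silicomanganese = 1.734 kg.
Total cost: 0.25·0.524 + 0.41·0.6899 + 1.64·1.734 = 3.2576.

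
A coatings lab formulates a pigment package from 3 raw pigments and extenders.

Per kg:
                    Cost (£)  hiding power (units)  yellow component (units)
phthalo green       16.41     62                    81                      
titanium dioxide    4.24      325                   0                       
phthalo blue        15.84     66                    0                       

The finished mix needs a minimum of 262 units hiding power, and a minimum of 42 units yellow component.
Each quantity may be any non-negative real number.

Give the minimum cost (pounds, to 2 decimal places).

This is a linear program. Let x1 = kg of phthalo green, x2 = kg of titanium dioxide, x3 = kg of phthalo blue.
min 16.41x1 + 4.24x2 + 15.84x3 s.t.:
  62x1 + 325x2 + 66x3 ≥ 262   (hiding power)
  81x1 ≥ 42   (yellow component)
  x1, x2, x3 ≥ 0.
At the optimum only phthalo green, titanium dioxide are positive (phthalo blue = 0). There the hiding power and yellow component constraints are tight.
So phthalo green = 0.5185 kg, titanium dioxide = 0.7072 kg.
Total cost: 16.41·0.5185 + 4.24·0.7072 = 11.5071.

£11.51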